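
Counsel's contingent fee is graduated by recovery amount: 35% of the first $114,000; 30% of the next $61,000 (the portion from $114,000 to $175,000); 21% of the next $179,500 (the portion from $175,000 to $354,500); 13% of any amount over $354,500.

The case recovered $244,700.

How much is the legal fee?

$72,837.00

First $114,000 at 35% = $39,900.00
Next $61,000 at 30% = $18,300.00
Remaining $69,700 at 21% = $14,637.00
Fee: $39,900.00 + $18,300.00 + $14,637.00 = $72,837.00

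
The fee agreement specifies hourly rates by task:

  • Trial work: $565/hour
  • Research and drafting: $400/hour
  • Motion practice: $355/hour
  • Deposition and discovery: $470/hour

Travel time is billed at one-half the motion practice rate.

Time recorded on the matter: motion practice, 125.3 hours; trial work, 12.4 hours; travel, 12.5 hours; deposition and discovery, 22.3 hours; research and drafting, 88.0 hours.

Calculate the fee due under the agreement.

Trial work: 12.4 × $565 = $7,006.00
Research and drafting: 88.0 × $400 = $35,200.00
Motion practice: 125.3 × $355 = $44,481.50
Deposition and discovery: 22.3 × $470 = $10,481.00
Subtotal: $7,006.00 + $35,200.00 + $44,481.50 + $10,481.00 = $97,168.50
Travel: 12.5 × ($355 ÷ 2) = 12.5 × $177.50 = $2,218.75
Total: $97,168.50 + $2,218.75 = $99,387.25

$99,387.25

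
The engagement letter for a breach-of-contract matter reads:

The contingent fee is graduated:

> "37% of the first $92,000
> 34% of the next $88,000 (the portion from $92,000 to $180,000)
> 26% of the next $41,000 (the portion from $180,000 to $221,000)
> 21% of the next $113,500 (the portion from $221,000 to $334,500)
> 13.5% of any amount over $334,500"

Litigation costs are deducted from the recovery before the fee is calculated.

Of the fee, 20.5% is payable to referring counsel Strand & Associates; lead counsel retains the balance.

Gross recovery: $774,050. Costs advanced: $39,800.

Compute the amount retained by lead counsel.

$121,174.89

Fee base (net of costs): $774,050 − $39,800 = $734,250
First $92,000 at 37% = $34,040.00
Next $88,000 at 34% = $29,920.00
Next $41,000 at 26% = $10,660.00
Next $113,500 at 21% = $23,835.00
Remaining $399,750 at 13.5% = $53,966.25
Fee: $34,040.00 + $29,920.00 + $10,660.00 + $23,835.00 + $53,966.25 = $152,421.25
Referral share: 20.5% of $152,421.25 = $31,246.36; lead counsel retains $152,421.25 − $31,246.36 = $121,174.89.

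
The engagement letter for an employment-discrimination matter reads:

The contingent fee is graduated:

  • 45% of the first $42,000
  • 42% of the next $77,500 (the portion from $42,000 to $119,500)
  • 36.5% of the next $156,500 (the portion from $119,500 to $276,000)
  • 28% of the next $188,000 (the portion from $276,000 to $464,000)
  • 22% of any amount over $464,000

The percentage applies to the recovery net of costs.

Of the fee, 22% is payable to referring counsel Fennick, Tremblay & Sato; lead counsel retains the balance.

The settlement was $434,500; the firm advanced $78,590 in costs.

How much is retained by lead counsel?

Fee base (net of costs): $434,500 − $78,590 = $355,910
First $42,000 at 45% = $18,900.00
Next $77,500 at 42% = $32,550.00
Next $156,500 at 36.5% = $57,122.50
Remaining $79,910 at 28% = $22,374.80
Fee: $18,900.00 + $32,550.00 + $57,122.50 + $22,374.80 = $130,947.30
Referral share: 22% of $130,947.30 = $28,808.41; lead counsel retains $130,947.30 − $28,808.41 = $102,138.89.

$102,138.89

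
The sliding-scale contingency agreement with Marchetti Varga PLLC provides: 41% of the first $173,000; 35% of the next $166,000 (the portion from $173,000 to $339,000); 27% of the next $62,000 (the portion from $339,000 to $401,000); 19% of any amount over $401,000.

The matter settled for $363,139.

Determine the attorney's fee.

First $173,000 at 41% = $70,930.00
Next $166,000 at 35% = $58,100.00
Remaining $24,139 at 27% = $6,517.53
Fee: $70,930.00 + $58,100.00 + $6,517.53 = $135,547.53

$135,547.53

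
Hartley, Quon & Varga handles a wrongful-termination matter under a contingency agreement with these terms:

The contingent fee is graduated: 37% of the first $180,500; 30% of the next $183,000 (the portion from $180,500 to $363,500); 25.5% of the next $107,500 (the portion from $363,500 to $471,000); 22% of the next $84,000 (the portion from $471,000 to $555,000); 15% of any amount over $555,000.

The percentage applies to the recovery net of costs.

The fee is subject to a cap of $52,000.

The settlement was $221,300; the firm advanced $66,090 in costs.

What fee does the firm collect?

Fee base (net of costs): $221,300 − $66,090 = $155,210
First $155,210 at 37% = $57,427.70
$57,427.70 exceeds the $52,000 cap, so the fee is capped at $52,000.00.

$52,000.00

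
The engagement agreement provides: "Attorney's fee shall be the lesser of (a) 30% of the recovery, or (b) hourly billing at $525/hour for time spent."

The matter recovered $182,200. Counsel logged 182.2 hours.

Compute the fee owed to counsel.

$54,660.00

(a) 30% of $182,200 = $54,660.00
(b) 182.2 × $525 = $95,655.00
The lesser is (a): $54,660.00.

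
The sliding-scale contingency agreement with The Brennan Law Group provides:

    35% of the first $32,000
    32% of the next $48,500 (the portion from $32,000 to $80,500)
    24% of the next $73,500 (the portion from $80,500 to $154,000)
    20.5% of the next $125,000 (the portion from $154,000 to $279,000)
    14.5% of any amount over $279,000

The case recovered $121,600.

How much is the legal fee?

$36,584.00

First $32,000 at 35% = $11,200.00
Next $48,500 at 32% = $15,520.00
Remaining $41,100 at 24% = $9,864.00
Fee: $11,200.00 + $15,520.00 + $9,864.00 = $36,584.00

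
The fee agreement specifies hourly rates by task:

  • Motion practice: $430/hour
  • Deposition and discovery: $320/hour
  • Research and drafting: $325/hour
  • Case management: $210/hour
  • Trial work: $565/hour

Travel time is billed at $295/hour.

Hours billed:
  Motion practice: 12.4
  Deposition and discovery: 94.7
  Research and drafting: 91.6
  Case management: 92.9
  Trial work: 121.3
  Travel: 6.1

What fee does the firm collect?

Motion practice: 12.4 × $430 = $5,332.00
Deposition and discovery: 94.7 × $320 = $30,304.00
Research and drafting: 91.6 × $325 = $29,770.00
Case management: 92.9 × $210 = $19,509.00
Trial work: 121.3 × $565 = $68,534.50
Subtotal: $5,332.00 + $30,304.00 + $29,770.00 + $19,509.00 + $68,534.50 = $153,449.50
Travel: 6.1 × $295 = $1,799.50
Total: $153,449.50 + $1,799.50 = $155,249.00

$155,249.00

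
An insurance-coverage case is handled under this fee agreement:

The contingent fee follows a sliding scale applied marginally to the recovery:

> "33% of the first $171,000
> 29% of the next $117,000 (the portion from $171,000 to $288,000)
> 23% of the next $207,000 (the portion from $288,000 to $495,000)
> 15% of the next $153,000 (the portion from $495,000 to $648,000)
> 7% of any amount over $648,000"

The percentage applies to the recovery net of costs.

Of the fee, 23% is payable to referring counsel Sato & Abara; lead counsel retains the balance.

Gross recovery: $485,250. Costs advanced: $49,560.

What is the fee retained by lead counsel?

$95,733.10

Fee base (net of costs): $485,250 − $49,560 = $435,690
First $171,000 at 33% = $56,430.00
Next $117,000 at 29% = $33,930.00
Remaining $147,690 at 23% = $33,968.70
Fee: $56,430.00 + $33,930.00 + $33,968.70 = $124,328.70
Referral share: 23% of $124,328.70 = $28,595.60; lead counsel retains $124,328.70 − $28,595.60 = $95,733.10.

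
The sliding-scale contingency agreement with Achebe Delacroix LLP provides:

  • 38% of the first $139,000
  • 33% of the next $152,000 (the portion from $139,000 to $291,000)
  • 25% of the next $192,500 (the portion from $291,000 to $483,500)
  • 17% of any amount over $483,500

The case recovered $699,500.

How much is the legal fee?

$187,825.00

First $139,000 at 38% = $52,820.00
Next $152,000 at 33% = $50,160.00
Next $192,500 at 25% = $48,125.00
Remaining $216,000 at 17% = $36,720.00
Fee: $52,820.00 + $50,160.00 + $48,125.00 + $36,720.00 = $187,825.00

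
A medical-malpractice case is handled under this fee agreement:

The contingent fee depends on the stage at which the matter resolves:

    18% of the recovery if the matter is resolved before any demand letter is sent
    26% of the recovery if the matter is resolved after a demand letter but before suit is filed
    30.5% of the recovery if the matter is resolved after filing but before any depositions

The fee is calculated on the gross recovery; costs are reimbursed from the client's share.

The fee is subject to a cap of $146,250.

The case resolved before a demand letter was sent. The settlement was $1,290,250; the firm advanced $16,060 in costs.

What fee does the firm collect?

Fee base is the gross recovery, $1,290,250; costs are reimbursed separately.
The matter resolved before a demand letter was sent, so the 18% rate applies.
$1,290,250 × 18% = $232,245.00
$232,245.00 exceeds the $146,250 cap, so the fee is capped at $146,250.00.

$146,250.00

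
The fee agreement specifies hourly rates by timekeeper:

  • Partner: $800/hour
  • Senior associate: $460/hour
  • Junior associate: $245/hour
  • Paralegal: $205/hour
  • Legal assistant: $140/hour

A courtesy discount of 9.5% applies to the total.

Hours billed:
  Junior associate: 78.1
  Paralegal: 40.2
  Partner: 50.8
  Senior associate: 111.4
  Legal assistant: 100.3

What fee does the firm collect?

$120,637.86

Partner: 50.8 × $800 = $40,640.00
Senior associate: 111.4 × $460 = $51,244.00
Junior associate: 78.1 × $245 = $19,134.50
Paralegal: 40.2 × $205 = $8,241.00
Legal assistant: 100.3 × $140 = $14,042.00
Subtotal: $133,301.50
Less 9.5% discount: −$12,663.64
Total: $133,301.50 − $12,663.64 = $120,637.86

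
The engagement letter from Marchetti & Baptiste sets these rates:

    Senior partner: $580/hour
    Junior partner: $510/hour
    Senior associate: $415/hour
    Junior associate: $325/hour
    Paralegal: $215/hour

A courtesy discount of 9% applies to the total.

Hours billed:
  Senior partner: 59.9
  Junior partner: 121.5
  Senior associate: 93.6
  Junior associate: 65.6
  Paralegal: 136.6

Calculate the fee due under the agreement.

Senior partner: 59.9 × $580 = $34,742.00
Junior partner: 121.5 × $510 = $61,965.00
Senior associate: 93.6 × $415 = $38,844.00
Junior associate: 65.6 × $325 = $21,320.00
Paralegal: 136.6 × $215 = $29,369.00
Subtotal: $186,240.00
Less 9% discount: −$16,761.60
Total: $186,240.00 − $16,761.60 = $169,478.40

$169,478.40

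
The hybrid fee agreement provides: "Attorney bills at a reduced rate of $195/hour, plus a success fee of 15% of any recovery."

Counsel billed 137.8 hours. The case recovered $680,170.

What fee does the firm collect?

Hourly: 137.8 × $195 = $26,871.00
Success fee: 15% of $680,170 = $102,025.50
Total: $26,871.00 + $102,025.50 = $128,896.50

$128,896.50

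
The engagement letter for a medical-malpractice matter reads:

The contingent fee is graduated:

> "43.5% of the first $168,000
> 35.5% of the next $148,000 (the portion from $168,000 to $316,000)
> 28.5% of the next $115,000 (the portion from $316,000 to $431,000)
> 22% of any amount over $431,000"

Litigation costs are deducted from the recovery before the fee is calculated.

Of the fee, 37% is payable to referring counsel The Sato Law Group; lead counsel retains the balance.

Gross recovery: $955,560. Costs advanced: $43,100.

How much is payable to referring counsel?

Fee base (net of costs): $955,560 − $43,100 = $912,460
First $168,000 at 43.5% = $73,080.00
Next $148,000 at 35.5% = $52,540.00
Next $115,000 at 28.5% = $32,775.00
Remaining $481,460 at 22% = $105,921.20
Fee: $73,080.00 + $52,540.00 + $32,775.00 + $105,921.20 = $264,316.20
Referral share: 37% of $264,316.20 = $97,796.99; lead counsel retains $264,316.20 − $97,796.99 = $166,519.21.

$97,796.99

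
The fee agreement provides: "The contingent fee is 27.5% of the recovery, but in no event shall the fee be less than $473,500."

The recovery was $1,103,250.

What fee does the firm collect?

27.5% of $1,103,250 = $303,393.75
That is below the $473,500 minimum, so the minimum applies.

$473,500.00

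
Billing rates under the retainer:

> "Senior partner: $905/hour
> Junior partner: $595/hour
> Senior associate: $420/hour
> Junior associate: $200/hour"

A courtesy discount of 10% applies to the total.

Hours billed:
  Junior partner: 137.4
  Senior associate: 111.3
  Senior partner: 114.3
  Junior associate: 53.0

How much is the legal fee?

Senior partner: 114.3 × $905 = $103,441.50
Junior partner: 137.4 × $595 = $81,753.00
Senior associate: 111.3 × $420 = $46,746.00
Junior associate: 53.0 × $200 = $10,600.00
Subtotal: $242,540.50
Less 10% discount: −$24,254.05
Total: $242,540.50 − $24,254.05 = $218,286.45

$218,286.45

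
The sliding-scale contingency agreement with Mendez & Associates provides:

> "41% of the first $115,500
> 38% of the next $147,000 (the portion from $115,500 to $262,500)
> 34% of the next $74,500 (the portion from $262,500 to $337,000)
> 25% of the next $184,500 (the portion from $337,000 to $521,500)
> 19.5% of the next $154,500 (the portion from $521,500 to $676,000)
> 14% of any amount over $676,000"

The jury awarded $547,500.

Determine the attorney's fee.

First $115,500 at 41% = $47,355.00
Next $147,000 at 38% = $55,860.00
Next $74,500 at 34% = $25,330.00
Next $184,500 at 25% = $46,125.00
Remaining $26,000 at 19.5% = $5,070.00
Fee: $47,355.00 + $55,860.00 + $25,330.00 + $46,125.00 + $5,070.00 = $179,740.00

$179,740.00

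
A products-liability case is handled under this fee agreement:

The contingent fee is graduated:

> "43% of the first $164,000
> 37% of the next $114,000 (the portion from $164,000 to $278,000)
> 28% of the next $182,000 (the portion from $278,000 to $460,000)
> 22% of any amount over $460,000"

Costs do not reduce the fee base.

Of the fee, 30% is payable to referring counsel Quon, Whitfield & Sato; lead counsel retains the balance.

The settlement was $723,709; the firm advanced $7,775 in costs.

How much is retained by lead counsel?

Fee base is the gross recovery, $723,709; costs are reimbursed separately.
First $164,000 at 43% = $70,520.00
Next $114,000 at 37% = $42,180.00
Next $182,000 at 28% = $50,960.00
Remaining $263,709 at 22% = $58,015.98
Fee: $70,520.00 + $42,180.00 + $50,960.00 + $58,015.98 = $221,675.98
Referral share: 30% of $221,675.98 = $66,502.79; lead counsel retains $221,675.98 − $66,502.79 = $155,173.19.

$155,173.19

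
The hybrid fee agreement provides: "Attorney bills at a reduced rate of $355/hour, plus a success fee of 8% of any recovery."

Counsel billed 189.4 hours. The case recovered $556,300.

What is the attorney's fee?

Hourly: 189.4 × $355 = $67,237.00
Success fee: 8% of $556,300 = $44,504.00
Total: $67,237.00 + $44,504.00 = $111,741.00

$111,741.00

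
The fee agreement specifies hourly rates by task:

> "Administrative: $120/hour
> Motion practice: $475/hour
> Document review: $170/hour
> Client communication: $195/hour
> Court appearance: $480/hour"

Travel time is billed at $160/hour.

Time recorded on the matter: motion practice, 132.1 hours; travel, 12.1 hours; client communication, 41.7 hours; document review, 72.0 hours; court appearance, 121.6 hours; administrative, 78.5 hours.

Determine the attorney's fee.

$152,843.00

Administrative: 78.5 × $120 = $9,420.00
Motion practice: 132.1 × $475 = $62,747.50
Document review: 72.0 × $170 = $12,240.00
Client communication: 41.7 × $195 = $8,131.50
Court appearance: 121.6 × $480 = $58,368.00
Subtotal: $9,420.00 + $62,747.50 + $12,240.00 + $8,131.50 + $58,368.00 = $150,907.00
Travel: 12.1 × $160 = $1,936.00
Total: $150,907.00 + $1,936.00 = $152,843.00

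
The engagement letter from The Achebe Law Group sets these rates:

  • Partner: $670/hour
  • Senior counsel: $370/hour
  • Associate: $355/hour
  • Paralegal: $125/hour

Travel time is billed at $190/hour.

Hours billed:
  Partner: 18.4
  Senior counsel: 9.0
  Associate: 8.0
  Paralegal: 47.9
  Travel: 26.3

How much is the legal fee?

Partner: 18.4 × $670 = $12,328.00
Senior counsel: 9.0 × $370 = $3,330.00
Associate: 8.0 × $355 = $2,840.00
Paralegal: 47.9 × $125 = $5,987.50
Subtotal: $12,328.00 + $3,330.00 + $2,840.00 + $5,987.50 = $24,485.50
Travel: 26.3 × $190 = $4,997.00
Total: $24,485.50 + $4,997.00 = $29,482.50

$29,482.50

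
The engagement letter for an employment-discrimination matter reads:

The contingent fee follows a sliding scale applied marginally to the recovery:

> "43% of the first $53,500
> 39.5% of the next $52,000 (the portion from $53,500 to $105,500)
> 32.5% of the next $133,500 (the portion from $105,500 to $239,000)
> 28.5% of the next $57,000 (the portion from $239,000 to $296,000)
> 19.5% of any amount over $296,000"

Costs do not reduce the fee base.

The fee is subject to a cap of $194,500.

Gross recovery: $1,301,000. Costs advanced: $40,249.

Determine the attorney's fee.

$194,500.00

Fee base is the gross recovery, $1,301,000; costs are reimbursed separately.
First $53,500 at 43% = $23,005.00
Next $52,000 at 39.5% = $20,540.00
Next $133,500 at 32.5% = $43,387.50
Next $57,000 at 28.5% = $16,245.00
Remaining $1,005,000 at 19.5% = $195,975.00
Fee: $23,005.00 + $20,540.00 + $43,387.50 + $16,245.00 + $195,975.00 = $299,152.50
$299,152.50 exceeds the $194,500 cap, so the fee is capped at $194,500.00.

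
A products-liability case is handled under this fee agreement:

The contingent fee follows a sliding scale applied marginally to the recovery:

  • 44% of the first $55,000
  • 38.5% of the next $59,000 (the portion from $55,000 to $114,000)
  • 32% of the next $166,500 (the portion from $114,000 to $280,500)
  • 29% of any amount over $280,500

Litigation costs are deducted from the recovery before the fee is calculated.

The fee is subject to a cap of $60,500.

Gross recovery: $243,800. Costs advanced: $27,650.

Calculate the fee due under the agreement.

Fee base (net of costs): $243,800 − $27,650 = $216,150
First $55,000 at 44% = $24,200.00
Next $59,000 at 38.5% = $22,715.00
Remaining $102,150 at 32% = $32,688.00
Fee: $24,200.00 + $22,715.00 + $32,688.00 = $79,603.00
$79,603.00 exceeds the $60,500 cap, so the fee is capped at $60,500.00.

$60,500.00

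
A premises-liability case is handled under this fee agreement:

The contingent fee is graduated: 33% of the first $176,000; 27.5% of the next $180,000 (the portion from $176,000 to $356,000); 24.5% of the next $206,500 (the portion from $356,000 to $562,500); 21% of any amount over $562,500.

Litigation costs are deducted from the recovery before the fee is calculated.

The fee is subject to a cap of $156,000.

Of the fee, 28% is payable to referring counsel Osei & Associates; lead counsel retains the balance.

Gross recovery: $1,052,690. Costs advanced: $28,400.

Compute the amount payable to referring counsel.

$43,680.00

Fee base (net of costs): $1,052,690 − $28,400 = $1,024,290
First $176,000 at 33% = $58,080.00
Next $180,000 at 27.5% = $49,500.00
Next $206,500 at 24.5% = $50,592.50
Remaining $461,790 at 21% = $96,975.90
Fee: $58,080.00 + $49,500.00 + $50,592.50 + $96,975.90 = $255,148.40
$255,148.40 exceeds the $156,000 cap, so the fee is capped at $156,000.00.
Referral share: 28% of $156,000.00 = $43,680.00; lead counsel retains $156,000.00 − $43,680.00 = $112,320.00.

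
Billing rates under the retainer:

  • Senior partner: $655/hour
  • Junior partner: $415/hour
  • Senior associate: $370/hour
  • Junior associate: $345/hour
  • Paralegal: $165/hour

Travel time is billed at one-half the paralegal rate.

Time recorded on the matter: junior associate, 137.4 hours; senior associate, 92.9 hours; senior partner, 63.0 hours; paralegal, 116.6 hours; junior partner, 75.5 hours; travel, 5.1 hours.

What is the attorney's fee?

Senior partner: 63.0 × $655 = $41,265.00
Junior partner: 75.5 × $415 = $31,332.50
Senior associate: 92.9 × $370 = $34,373.00
Junior associate: 137.4 × $345 = $47,403.00
Paralegal: 116.6 × $165 = $19,239.00
Subtotal: $41,265.00 + $31,332.50 + $34,373.00 + $47,403.00 + $19,239.00 = $173,612.50
Travel: 5.1 × ($165 ÷ 2) = 5.1 × $82.50 = $420.75
Total: $173,612.50 + $420.75 = $174,033.25

$174,033.25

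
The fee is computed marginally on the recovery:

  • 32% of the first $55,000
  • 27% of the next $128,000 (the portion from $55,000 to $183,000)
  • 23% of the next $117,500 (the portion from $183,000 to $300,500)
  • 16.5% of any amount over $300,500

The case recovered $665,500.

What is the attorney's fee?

First $55,000 at 32% = $17,600.00
Next $128,000 at 27% = $34,560.00
Next $117,500 at 23% = $27,025.00
Remaining $365,000 at 16.5% = $60,225.00
Fee: $17,600.00 + $34,560.00 + $27,025.00 + $60,225.00 = $139,410.00

$139,410.00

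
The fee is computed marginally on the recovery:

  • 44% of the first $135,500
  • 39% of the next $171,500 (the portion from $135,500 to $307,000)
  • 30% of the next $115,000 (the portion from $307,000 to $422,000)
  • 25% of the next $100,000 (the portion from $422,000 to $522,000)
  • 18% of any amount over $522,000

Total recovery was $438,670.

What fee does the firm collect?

$165,172.50

First $135,500 at 44% = $59,620.00
Next $171,500 at 39% = $66,885.00
Next $115,000 at 30% = $34,500.00
Remaining $16,670 at 25% = $4,167.50
Fee: $59,620.00 + $66,885.00 + $34,500.00 + $4,167.50 = $165,172.50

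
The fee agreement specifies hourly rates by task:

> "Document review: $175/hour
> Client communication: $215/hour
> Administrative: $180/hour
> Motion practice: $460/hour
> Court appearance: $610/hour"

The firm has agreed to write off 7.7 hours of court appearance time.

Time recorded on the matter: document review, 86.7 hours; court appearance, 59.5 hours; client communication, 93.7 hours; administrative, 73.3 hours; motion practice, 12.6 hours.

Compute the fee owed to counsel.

Document review: 86.7 × $175 = $15,172.50
Client communication: 93.7 × $215 = $20,145.50
Administrative: 73.3 × $180 = $13,194.00
Motion practice: 12.6 × $460 = $5,796.00
Court appearance: 59.5 × $610 = $36,295.00
Subtotal: $90,603.00
Write-off: 7.7 × $610 = $4,697.00
Total: $90,603.00 − $4,697.00 = $85,906.00

$85,906.00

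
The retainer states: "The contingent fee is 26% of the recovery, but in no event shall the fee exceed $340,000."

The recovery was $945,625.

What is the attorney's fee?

$245,862.50

26% of $945,625 = $245,862.50
That is under the $340,000 cap.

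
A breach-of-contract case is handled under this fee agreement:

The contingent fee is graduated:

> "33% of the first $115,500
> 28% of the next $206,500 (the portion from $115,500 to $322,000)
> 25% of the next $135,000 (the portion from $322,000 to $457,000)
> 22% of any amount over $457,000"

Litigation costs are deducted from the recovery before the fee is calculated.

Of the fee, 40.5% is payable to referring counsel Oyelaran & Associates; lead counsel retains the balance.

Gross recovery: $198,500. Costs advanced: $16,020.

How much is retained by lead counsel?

$33,837.29

Fee base (net of costs): $198,500 − $16,020 = $182,480
First $115,500 at 33% = $38,115.00
Remaining $66,980 at 28% = $18,754.40
Fee: $38,115.00 + $18,754.40 = $56,869.40
Referral share: 40.5% of $56,869.40 = $23,032.11; lead counsel retains $56,869.40 − $23,032.11 = $33,837.29.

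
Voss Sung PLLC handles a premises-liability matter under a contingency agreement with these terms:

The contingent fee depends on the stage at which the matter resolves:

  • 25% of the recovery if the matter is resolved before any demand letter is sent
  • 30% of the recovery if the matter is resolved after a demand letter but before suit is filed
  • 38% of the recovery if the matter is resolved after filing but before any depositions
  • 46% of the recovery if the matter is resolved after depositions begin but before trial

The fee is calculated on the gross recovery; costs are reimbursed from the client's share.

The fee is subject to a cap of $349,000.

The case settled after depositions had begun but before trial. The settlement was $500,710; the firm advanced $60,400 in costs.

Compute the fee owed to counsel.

$230,326.60

Fee base is the gross recovery, $500,710; costs are reimbursed separately.
The matter settled after depositions had begun but before trial, so the 46% rate applies.
$500,710 × 46% = $230,326.60
$230,326.60 is under the $349,000 cap.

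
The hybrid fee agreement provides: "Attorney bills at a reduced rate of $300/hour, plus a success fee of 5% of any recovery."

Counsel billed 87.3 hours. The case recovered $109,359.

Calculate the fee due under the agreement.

Hourly: 87.3 × $300 = $26,190.00
Success fee: 5% of $109,359 = $5,467.95
Total: $26,190.00 + $5,467.95 = $31,657.95

$31,657.95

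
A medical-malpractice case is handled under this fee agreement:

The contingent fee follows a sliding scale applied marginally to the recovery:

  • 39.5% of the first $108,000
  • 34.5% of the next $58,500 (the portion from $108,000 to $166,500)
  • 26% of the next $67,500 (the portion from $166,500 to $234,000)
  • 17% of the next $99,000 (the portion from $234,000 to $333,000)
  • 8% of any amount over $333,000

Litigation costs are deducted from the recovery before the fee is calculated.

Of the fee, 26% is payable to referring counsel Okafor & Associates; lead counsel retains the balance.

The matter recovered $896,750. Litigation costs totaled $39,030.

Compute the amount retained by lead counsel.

Fee base (net of costs): $896,750 − $39,030 = $857,720
First $108,000 at 39.5% = $42,660.00
Next $58,500 at 34.5% = $20,182.50
Next $67,500 at 26% = $17,550.00
Next $99,000 at 17% = $16,830.00
Remaining $524,720 at 8% = $41,977.60
Fee: $42,660.00 + $20,182.50 + $17,550.00 + $16,830.00 + $41,977.60 = $139,200.10
Referral share: 26% of $139,200.10 = $36,192.03; lead counsel retains $139,200.10 − $36,192.03 = $103,008.07.

$103,008.07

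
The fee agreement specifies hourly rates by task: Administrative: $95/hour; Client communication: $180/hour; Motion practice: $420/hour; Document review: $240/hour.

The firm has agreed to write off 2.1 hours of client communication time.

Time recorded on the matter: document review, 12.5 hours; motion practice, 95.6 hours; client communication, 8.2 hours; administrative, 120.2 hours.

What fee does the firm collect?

$55,669.00

Administrative: 120.2 × $95 = $11,419.00
Client communication: 8.2 × $180 = $1,476.00
Motion practice: 95.6 × $420 = $40,152.00
Document review: 12.5 × $240 = $3,000.00
Subtotal: $56,047.00
Write-off: 2.1 × $180 = $378.00
Total: $56,047.00 − $378.00 = $55,669.00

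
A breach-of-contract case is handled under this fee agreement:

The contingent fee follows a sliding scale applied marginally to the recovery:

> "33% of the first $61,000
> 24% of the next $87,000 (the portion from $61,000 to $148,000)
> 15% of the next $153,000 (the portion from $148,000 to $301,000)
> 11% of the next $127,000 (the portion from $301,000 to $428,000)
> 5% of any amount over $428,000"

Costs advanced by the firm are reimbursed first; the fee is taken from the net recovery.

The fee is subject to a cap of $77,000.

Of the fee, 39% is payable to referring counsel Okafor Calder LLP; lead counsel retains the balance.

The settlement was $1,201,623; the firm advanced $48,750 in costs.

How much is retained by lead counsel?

$46,970.00

Fee base (net of costs): $1,201,623 − $48,750 = $1,152,873
First $61,000 at 33% = $20,130.00
Next $87,000 at 24% = $20,880.00
Next $153,000 at 15% = $22,950.00
Next $127,000 at 11% = $13,970.00
Remaining $724,873 at 5% = $36,243.65
Fee: $20,130.00 + $20,880.00 + $22,950.00 + $13,970.00 + $36,243.65 = $114,173.65
$114,173.65 exceeds the $77,000 cap, so the fee is capped at $77,000.00.
Referral share: 39% of $77,000.00 = $30,030.00; lead counsel retains $77,000.00 − $30,030.00 = $46,970.00.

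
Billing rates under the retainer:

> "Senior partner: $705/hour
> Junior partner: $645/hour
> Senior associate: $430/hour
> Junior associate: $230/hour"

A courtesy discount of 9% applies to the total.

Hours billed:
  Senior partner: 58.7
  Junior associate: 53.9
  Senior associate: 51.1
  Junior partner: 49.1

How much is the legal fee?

$97,754.93

Senior partner: 58.7 × $705 = $41,383.50
Junior partner: 49.1 × $645 = $31,669.50
Senior associate: 51.1 × $430 = $21,973.00
Junior associate: 53.9 × $230 = $12,397.00
Subtotal: $107,423.00
Less 9% discount: −$9,668.07
Total: $107,423.00 − $9,668.07 = $97,754.93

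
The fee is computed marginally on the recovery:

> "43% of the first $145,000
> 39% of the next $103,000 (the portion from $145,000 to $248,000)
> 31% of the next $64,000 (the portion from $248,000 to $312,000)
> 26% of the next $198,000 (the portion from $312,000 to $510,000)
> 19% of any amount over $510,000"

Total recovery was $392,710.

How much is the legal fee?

$143,344.60

First $145,000 at 43% = $62,350.00
Next $103,000 at 39% = $40,170.00
Next $64,000 at 31% = $19,840.00
Remaining $80,710 at 26% = $20,984.60
Fee: $62,350.00 + $40,170.00 + $19,840.00 + $20,984.60 = $143,344.60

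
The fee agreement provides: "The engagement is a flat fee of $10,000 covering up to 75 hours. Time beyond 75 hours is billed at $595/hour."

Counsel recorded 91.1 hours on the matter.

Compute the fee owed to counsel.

Flat fee: $10,000.00
Excess hours: 91.1 − 75 = 16.1
Overrun: 16.1 × $595 = $9,579.50
Total: $10,000.00 + $9,579.50 = $19,579.50

$19,579.50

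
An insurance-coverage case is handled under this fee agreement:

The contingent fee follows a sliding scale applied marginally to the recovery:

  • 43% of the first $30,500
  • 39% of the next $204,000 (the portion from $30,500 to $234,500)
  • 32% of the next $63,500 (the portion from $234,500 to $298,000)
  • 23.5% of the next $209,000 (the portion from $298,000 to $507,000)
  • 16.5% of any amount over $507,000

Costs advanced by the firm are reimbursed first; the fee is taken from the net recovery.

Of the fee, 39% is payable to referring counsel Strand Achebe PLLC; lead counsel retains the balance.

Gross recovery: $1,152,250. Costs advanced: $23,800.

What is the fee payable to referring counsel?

$103,213.21

Fee base (net of costs): $1,152,250 − $23,800 = $1,128,450
First $30,500 at 43% = $13,115.00
Next $204,000 at 39% = $79,560.00
Next $63,500 at 32% = $20,320.00
Next $209,000 at 23.5% = $49,115.00
Remaining $621,450 at 16.5% = $102,539.25
Fee: $13,115.00 + $79,560.00 + $20,320.00 + $49,115.00 + $102,539.25 = $264,649.25
Referral share: 39% of $264,649.25 = $103,213.21; lead counsel retains $264,649.25 − $103,213.21 = $161,436.04.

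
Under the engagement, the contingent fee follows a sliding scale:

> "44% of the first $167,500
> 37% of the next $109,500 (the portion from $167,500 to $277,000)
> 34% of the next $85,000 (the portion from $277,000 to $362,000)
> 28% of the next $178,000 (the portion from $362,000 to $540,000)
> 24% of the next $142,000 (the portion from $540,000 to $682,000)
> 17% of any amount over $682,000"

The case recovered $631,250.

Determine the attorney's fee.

First $167,500 at 44% = $73,700.00
Next $109,500 at 37% = $40,515.00
Next $85,000 at 34% = $28,900.00
Next $178,000 at 28% = $49,840.00
Remaining $91,250 at 24% = $21,900.00
Fee: $73,700.00 + $40,515.00 + $28,900.00 + $49,840.00 + $21,900.00 = $214,855.00

$214,855.00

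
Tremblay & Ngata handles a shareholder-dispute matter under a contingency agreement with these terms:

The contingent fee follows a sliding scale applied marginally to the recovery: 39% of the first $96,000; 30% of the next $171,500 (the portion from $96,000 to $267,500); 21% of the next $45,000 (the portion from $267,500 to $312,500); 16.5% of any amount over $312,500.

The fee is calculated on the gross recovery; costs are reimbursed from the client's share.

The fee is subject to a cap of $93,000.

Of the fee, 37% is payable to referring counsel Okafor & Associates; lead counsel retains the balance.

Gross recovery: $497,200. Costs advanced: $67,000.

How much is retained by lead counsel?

Fee base is the gross recovery, $497,200; costs are reimbursed separately.
First $96,000 at 39% = $37,440.00
Next $171,500 at 30% = $51,450.00
Next $45,000 at 21% = $9,450.00
Remaining $184,700 at 16.5% = $30,475.50
Fee: $37,440.00 + $51,450.00 + $9,450.00 + $30,475.50 = $128,815.50
$128,815.50 exceeds the $93,000 cap, so the fee is capped at $93,000.00.
Referral share: 37% of $93,000.00 = $34,410.00; lead counsel retains $93,000.00 − $34,410.00 = $58,590.00.

$58,590.00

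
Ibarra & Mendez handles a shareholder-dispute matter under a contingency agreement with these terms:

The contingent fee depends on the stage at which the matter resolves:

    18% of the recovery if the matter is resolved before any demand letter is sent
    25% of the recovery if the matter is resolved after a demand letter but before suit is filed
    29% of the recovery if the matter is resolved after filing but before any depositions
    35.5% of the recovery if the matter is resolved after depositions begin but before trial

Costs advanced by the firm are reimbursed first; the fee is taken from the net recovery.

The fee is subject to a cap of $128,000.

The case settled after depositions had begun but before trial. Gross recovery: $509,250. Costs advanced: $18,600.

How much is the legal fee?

Fee base (net of costs): $509,250 − $18,600 = $490,650
The matter settled after depositions had begun but before trial, so the 35.5% rate applies.
$490,650 × 35.5% = $174,180.75
$174,180.75 exceeds the $128,000 cap, so the fee is capped at $128,000.00.

$128,000.00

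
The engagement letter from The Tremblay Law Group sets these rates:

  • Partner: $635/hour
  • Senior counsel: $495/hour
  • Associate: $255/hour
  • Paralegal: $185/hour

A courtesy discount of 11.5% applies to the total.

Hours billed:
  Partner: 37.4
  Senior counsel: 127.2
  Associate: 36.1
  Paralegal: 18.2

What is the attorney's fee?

Partner: 37.4 × $635 = $23,749.00
Senior counsel: 127.2 × $495 = $62,964.00
Associate: 36.1 × $255 = $9,205.50
Paralegal: 18.2 × $185 = $3,367.00
Subtotal: $99,285.50
Less 11.5% discount: −$11,417.83
Total: $99,285.50 − $11,417.83 = $87,867.67

$87,867.67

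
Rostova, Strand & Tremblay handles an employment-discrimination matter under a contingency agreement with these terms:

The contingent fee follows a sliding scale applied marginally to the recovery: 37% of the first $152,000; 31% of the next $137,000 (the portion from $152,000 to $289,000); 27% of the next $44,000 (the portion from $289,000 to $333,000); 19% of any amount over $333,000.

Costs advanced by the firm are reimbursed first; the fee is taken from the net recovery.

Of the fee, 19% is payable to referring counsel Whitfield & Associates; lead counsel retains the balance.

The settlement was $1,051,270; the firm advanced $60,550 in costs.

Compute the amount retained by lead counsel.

$190,801.01

Fee base (net of costs): $1,051,270 − $60,550 = $990,720
First $152,000 at 37% = $56,240.00
Next $137,000 at 31% = $42,470.00
Next $44,000 at 27% = $11,880.00
Remaining $657,720 at 19% = $124,966.80
Fee: $56,240.00 + $42,470.00 + $11,880.00 + $124,966.80 = $235,556.80
Referral share: 19% of $235,556.80 = $44,755.79; lead counsel retains $235,556.80 − $44,755.79 = $190,801.01.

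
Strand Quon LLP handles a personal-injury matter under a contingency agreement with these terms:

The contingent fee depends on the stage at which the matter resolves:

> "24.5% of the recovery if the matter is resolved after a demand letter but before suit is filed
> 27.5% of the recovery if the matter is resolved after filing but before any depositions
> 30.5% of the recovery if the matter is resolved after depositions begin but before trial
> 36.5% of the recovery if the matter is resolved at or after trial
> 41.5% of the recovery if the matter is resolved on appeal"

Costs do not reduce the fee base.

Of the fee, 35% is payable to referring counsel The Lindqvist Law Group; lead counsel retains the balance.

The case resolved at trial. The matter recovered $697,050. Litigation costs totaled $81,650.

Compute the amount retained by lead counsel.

Fee base is the gross recovery, $697,050; costs are reimbursed separately.
The matter resolved at trial, so the 36.5% rate applies.
$697,050 × 36.5% = $254,423.25
Referral share: 35% of $254,423.25 = $89,048.14; lead counsel retains $254,423.25 − $89,048.14 = $165,375.11.

$165,375.11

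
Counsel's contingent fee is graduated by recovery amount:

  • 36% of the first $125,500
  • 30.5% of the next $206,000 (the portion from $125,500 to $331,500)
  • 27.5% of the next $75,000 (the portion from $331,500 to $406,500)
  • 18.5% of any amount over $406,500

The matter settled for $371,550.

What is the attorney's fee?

First $125,500 at 36% = $45,180.00
Next $206,000 at 30.5% = $62,830.00
Remaining $40,050 at 27.5% = $11,013.75
Fee: $45,180.00 + $62,830.00 + $11,013.75 = $119,023.75

$119,023.75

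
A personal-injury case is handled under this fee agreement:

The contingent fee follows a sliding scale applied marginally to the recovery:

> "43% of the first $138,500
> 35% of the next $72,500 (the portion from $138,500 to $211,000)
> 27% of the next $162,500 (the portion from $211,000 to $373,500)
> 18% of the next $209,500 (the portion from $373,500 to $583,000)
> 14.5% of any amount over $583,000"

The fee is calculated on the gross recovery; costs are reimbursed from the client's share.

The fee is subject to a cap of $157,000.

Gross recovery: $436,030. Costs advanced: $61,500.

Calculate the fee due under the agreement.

$140,060.40

Fee base is the gross recovery, $436,030; costs are reimbursed separately.
First $138,500 at 43% = $59,555.00
Next $72,500 at 35% = $25,375.00
Next $162,500 at 27% = $43,875.00
Remaining $62,530 at 18% = $11,255.40
Fee: $59,555.00 + $25,375.00 + $43,875.00 + $11,255.40 = $140,060.40
$140,060.40 is under the $157,000 cap.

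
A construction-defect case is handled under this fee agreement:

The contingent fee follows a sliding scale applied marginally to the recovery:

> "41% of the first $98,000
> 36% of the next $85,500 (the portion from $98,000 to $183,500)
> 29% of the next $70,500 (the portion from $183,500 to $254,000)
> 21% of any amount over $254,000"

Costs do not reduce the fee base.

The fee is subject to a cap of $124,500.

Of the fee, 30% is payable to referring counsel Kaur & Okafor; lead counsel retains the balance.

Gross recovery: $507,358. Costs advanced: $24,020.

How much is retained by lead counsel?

Fee base is the gross recovery, $507,358; costs are reimbursed separately.
First $98,000 at 41% = $40,180.00
Next $85,500 at 36% = $30,780.00
Next $70,500 at 29% = $20,445.00
Remaining $253,358 at 21% = $53,205.18
Fee: $40,180.00 + $30,780.00 + $20,445.00 + $53,205.18 = $144,610.18
$144,610.18 exceeds the $124,500 cap, so the fee is capped at $124,500.00.
Referral share: 30% of $124,500.00 = $37,350.00; lead counsel retains $124,500.00 − $37,350.00 = $87,150.00.

$87,150.00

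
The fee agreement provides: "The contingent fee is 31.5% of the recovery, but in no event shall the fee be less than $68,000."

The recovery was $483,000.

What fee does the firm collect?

31.5% of $483,000 = $152,145.00
That exceeds the $68,000 minimum.

$152,145.00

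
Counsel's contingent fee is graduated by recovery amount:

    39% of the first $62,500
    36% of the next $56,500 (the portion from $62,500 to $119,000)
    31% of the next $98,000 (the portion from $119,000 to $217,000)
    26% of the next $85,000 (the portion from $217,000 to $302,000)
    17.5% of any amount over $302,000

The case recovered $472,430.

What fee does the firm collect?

First $62,500 at 39% = $24,375.00
Next $56,500 at 36% = $20,340.00
Next $98,000 at 31% = $30,380.00
Next $85,000 at 26% = $22,100.00
Remaining $170,430 at 17.5% = $29,825.25
Fee: $24,375.00 + $20,340.00 + $30,380.00 + $22,100.00 + $29,825.25 = $127,020.25

$127,020.25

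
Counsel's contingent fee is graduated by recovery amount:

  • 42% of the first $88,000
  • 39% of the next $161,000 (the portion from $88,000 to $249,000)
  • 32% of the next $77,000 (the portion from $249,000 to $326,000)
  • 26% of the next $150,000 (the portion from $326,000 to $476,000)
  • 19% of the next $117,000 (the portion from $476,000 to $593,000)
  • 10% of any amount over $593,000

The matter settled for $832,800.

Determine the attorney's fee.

$209,600.00

First $88,000 at 42% = $36,960.00
Next $161,000 at 39% = $62,790.00
Next $77,000 at 32% = $24,640.00
Next $150,000 at 26% = $39,000.00
Next $117,000 at 19% = $22,230.00
Remaining $239,800 at 10% = $23,980.00
Fee: $36,960.00 + $62,790.00 + $24,640.00 + $39,000.00 + $22,230.00 + $23,980.00 = $209,600.00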